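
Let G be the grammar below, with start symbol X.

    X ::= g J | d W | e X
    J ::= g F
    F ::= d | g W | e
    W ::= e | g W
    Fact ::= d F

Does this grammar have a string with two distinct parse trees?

(Fact is unreachable from X, so its rules don't affect L(X).) Each reachable nonterminal has at most one production per leading terminal, and all productions are right-linear; the derivation is determined token-by-token.

Unambiguous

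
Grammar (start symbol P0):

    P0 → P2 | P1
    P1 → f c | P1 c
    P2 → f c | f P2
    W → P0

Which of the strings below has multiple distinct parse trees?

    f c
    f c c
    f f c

f c

f c: 2 trees
f c c: 1 tree
f f c: 1 tree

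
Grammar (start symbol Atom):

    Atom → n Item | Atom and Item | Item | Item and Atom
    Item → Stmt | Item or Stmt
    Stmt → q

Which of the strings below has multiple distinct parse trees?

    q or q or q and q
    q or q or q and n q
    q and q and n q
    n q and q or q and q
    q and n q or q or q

q or q or q and q: 2 trees
q or q or q and n q: 1 tree
q and q and n q: 1 tree
n q and q or q and q: 1 tree
q and n q or q or q: 1 tree

q or q or q and q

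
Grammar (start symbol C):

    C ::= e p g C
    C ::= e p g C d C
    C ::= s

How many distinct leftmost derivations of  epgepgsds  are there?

Parse trees for epgepgsds:
  [C e p g [C e p g [C s] d [C s]]]
  [C e p g [C e p g [C s]] d [C s]]

2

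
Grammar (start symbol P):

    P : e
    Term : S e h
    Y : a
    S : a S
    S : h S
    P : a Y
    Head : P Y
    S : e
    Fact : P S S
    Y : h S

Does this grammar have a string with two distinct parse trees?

(Term, Fact, Head are unreachable from P, so their rules don't affect L(P).) The reachable rules are right-linear with at most one rule per (nonterminal, next-terminal) pair. Each input token forces the next rule, so parsing is deterministic.

Unambiguous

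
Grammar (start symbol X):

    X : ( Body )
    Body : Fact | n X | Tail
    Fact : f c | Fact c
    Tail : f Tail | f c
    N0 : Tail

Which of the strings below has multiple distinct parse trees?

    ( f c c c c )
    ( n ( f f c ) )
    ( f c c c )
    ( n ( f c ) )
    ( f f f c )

( f c c c c ): 1 tree
( n ( f f c ) ): 1 tree
( f c c c ): 1 tree
( n ( f c ) ): 2 trees
( f f f c ): 1 tree

( n ( f c ) )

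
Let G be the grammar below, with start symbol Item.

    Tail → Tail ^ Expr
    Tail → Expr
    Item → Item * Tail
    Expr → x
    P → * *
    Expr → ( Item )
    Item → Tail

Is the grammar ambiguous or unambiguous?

Only Item, Tail, Expr are reachable from Item; ignoring the rest: Item → Item * Tail | Tail  ;  Tail → Tail ^ Expr | Expr  — a left-associative chain with Expr at the bottom. Each string factors uniquely by precedence.

Unambiguous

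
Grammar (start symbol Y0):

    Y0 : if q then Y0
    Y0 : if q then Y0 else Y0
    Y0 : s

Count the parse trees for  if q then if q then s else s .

Parse trees for if q then if q then s else s:
  [Y0 if q then [Y0 if q then [Y0 s] else [Y0 s]]]
  [Y0 if q then [Y0 if q then [Y0 s]] else [Y0 s]]

2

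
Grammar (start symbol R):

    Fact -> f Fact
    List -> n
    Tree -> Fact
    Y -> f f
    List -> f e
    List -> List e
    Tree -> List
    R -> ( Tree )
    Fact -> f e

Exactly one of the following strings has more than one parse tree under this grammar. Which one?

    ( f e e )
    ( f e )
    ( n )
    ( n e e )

( f e )

( f e e ): 1 tree
( f e ): 2 trees
( n ): 1 tree
( n e e ): 1 tree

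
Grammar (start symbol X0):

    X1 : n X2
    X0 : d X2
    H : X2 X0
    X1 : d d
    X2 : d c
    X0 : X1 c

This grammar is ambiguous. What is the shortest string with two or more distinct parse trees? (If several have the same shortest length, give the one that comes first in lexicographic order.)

length 3: d d c has 2 parse trees

Two derivations of d d c:
  X0 ⇒ d X2 ⇒ d d c
  X0 ⇒ X1 c ⇒ d d c

d d c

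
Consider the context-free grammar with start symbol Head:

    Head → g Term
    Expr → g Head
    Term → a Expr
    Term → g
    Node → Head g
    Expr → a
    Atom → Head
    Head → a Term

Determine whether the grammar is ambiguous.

(Node, Atom are unreachable from Head, so their rules don't affect L(Head).) Restricted to the reachable nonterminals, every rule has the form A → t or A → t B, and no two rules for the same A share a first terminal. The grammar encodes a DFA — one run per string.

Unambiguous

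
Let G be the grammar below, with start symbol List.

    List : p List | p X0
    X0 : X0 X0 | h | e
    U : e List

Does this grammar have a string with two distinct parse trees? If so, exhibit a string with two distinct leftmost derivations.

Witness: p e e e

Derivation 1: List ⇒ p X0 ⇒ p X0 X0 ⇒ p X0 X0 X0 ⇒ p e X0 X0 ⇒ p e e X0 ⇒ p e e e
Derivation 2: List ⇒ p X0 ⇒ p X0 X0 ⇒ p e X0 ⇒ p e X0 X0 ⇒ p e e X0 ⇒ p e e e

Two distinct leftmost derivations for the same string.

Ambiguous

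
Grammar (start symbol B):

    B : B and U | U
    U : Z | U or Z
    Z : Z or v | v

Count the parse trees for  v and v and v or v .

Parse trees for v and v and v or v:
  [B [B [B [U [Z v]]] and [U [Z v]]] and [U [Z [Z v] or v]]]
  [B [B [B [U [Z v]]] and [U [Z v]]] and [U [U [Z v]] or [Z v]]]

2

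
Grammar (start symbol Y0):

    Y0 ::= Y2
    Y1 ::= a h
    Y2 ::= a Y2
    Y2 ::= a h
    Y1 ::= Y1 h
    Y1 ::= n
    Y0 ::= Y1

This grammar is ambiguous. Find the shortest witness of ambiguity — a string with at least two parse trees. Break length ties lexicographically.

length 1: no string has ≥2 trees
length 2: a h has 2 parse trees

Two derivations of a h:
  Y0 ⇒ Y2 ⇒ a h
  Y0 ⇒ Y1 ⇒ a h

a h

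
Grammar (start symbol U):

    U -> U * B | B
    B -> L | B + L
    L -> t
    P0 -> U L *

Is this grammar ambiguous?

Unambiguous

(P0 is unreachable from U, so its rules don't affect L(U).) This is a standard precedence ladder (U over B over L), with each level left-recursive on its own operator ('*' at U, '+' at B). That structure is LR(1), hence unambiguous.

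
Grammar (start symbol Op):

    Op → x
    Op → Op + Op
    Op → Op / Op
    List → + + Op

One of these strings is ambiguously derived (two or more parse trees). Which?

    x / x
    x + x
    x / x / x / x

x / x / x / x

x / x: 1 tree
x + x: 1 tree
x / x / x / x: 5 trees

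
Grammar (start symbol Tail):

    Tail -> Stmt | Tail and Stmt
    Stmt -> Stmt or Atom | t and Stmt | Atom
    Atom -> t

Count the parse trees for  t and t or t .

3

Parse trees for t and t or t:
  [Tail [Stmt [Stmt t and [Stmt [Atom t]]] or [Atom t]]]
  [Tail [Stmt t and [Stmt [Stmt [Atom t]] or [Atom t]]]]
  [Tail [Tail [Stmt [Atom t]]] and [Stmt [Stmt [Atom t]] or [Atom t]]]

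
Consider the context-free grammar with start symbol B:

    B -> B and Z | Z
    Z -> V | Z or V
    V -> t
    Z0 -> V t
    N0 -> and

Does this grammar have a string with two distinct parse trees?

(Z0, N0 are unreachable from B, so their rules don't affect L(B).) The grammar is stratified — B handles 'and' (left-recursive), Z handles 'or', V atoms. Each operator has a fixed associativity and precedence level, so every string has one parse.

Unambiguous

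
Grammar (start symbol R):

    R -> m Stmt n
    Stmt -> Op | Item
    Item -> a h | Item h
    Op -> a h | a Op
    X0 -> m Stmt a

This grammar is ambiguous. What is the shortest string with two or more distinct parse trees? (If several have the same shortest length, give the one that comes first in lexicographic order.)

m a h n

length 4: m a h n has 2 parse trees

Two derivations of m a h n:
  R ⇒ m Stmt n ⇒ m Op n ⇒ m a h n
  R ⇒ m Stmt n ⇒ m Item n ⇒ m a h n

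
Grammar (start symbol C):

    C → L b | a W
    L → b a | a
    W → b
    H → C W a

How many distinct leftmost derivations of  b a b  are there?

1

Parse trees for b a b:
  [C [L b a] b]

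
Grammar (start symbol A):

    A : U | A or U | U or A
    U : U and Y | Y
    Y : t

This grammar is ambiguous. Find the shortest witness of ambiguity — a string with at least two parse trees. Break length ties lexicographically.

length 1: no string has ≥2 trees
length 3: t or t has 2 parse trees

Two derivations of t or t:
  A ⇒ A or U ⇒ U or U ⇒ Y or U ⇒ t or U ⇒ t or Y ⇒ t or t
  A ⇒ U or A ⇒ Y or A ⇒ t or A ⇒ t or U ⇒ t or Y ⇒ t or t

t or t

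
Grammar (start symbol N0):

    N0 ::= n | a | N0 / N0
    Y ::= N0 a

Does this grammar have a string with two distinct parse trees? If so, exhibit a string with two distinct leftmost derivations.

Witness: a / a / a

Derivation 1: N0 ⇒ N0 / N0 ⇒ a / N0 ⇒ a / N0 / N0 ⇒ a / a / N0 ⇒ a / a / a
Derivation 2: N0 ⇒ N0 / N0 ⇒ N0 / N0 / N0 ⇒ a / N0 / N0 ⇒ a / a / N0 ⇒ a / a / a

Two distinct leftmost derivations for the same string.

Ambiguous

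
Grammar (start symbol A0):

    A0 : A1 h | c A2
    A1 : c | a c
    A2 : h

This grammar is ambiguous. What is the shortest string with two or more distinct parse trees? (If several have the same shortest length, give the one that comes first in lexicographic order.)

length 2: c h has 2 parse trees

Two derivations of c h:
  A0 ⇒ A1 h ⇒ c h
  A0 ⇒ c A2 ⇒ c h

c h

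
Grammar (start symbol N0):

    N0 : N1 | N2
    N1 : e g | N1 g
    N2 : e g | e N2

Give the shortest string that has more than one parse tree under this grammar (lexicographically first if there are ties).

e g

length 2: e g has 2 parse trees

Two derivations of e g:
  N0 ⇒ N1 ⇒ e g
  N0 ⇒ N2 ⇒ e g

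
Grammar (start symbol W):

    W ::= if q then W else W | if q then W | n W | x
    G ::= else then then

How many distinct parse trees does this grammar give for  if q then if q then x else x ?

Parse trees for if q then if q then x else x:
  [W if q then [W if q then [W x]] else [W x]]
  [W if q then [W if q then [W x] else [W x]]]

2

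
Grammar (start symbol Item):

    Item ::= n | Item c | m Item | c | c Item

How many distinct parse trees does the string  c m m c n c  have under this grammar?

Parse trees for c m m c n c:
  [Item [Item c [Item m [Item m [Item c [Item n]]]]] c]
  [Item c [Item [Item m [Item m [Item c [Item n]]]] c]]
  [Item c [Item m [Item [Item m [Item c [Item n]]] c]]]
  [Item c [Item m [Item m [Item [Item c [Item n]] c]]]]
  [Item c [Item m [Item m [Item c [Item [Item n] c]]]]]

5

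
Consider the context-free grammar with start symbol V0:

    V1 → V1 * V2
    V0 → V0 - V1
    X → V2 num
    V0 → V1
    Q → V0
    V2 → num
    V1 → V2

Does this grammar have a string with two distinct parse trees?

(X, Q are unreachable from V0, so their rules don't affect L(V0).) The grammar is stratified — V0 handles '-' (left-recursive), V1 handles '*', V2 atoms. Each operator has a fixed associativity and precedence level, so every string has one parse.

Unambiguous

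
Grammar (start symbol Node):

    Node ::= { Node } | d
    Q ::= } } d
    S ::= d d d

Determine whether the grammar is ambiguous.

Unambiguous

Only Node is reachable from Node; ignoring the rest: L(Node) is { openⁿ atom closeⁿ : n ≥ 0 }. The bracket depth fixes n, and the derivation is forced at every step.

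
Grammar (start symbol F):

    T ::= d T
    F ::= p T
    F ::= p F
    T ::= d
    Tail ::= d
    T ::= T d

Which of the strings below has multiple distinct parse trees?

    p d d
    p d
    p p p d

p d d: 2 trees
p d: 1 tree
p p p d: 1 tree

p d d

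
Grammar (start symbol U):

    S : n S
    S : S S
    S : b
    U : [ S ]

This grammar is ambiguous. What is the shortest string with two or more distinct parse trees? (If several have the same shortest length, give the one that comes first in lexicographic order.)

length 3: no string has ≥2 trees
length 4: no string has ≥2 trees
length 5: [ b b b ] has 2 parse trees

Two derivations of [ b b b ]:
  U ⇒ [ S ] ⇒ [ S S ] ⇒ [ S S S ] ⇒ [ b S S ] ⇒ [ b b S ] ⇒ [ b b b ]
  U ⇒ [ S ] ⇒ [ S S ] ⇒ [ b S ] ⇒ [ b S S ] ⇒ [ b b S ] ⇒ [ b b b ]

[ b b b ]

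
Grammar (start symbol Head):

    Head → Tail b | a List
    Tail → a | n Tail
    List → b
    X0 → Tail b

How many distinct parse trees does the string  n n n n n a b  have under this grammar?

1

Parse trees for n n n n n a b:
  [Head [Tail n [Tail n [Tail n [Tail n [Tail n [Tail a]]]]]] b]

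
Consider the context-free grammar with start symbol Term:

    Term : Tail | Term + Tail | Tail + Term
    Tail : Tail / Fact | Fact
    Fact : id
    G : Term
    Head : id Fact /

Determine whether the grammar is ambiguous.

Witness: id + id

Derivation 1: Term ⇒ Term + Tail ⇒ Tail + Tail ⇒ Fact + Tail ⇒ id + Tail ⇒ id + Fact ⇒ id + id
Derivation 2: Term ⇒ Tail + Term ⇒ Fact + Term ⇒ id + Term ⇒ id + Tail ⇒ id + Fact ⇒ id + id

Two distinct leftmost derivations for the same string.

Ambiguous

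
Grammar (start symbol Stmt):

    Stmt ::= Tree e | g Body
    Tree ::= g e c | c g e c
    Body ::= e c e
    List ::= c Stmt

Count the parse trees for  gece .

2

Parse trees for gece:
  [Stmt [Tree g e c] e]
  [Stmt g [Body e c e]]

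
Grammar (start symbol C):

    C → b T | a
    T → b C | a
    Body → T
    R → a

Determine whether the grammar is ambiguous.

Unambiguous

Only C, T are reachable from C; ignoring the rest: Restricted to the reachable nonterminals, every rule has the form A → t or A → t B, and no two rules for the same A share a first terminal. The grammar encodes a DFA — one run per string.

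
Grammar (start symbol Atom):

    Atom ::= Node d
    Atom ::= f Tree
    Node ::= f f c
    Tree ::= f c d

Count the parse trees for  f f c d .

Parse trees for f f c d:
  [Atom [Node f f c] d]
  [Atom f [Tree f c d]]

2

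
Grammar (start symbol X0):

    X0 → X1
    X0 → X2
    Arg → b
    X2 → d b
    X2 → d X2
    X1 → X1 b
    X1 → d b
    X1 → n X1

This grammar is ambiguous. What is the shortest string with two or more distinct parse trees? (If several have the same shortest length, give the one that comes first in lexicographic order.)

d b

length 2: d b has 2 parse trees

Two derivations of d b:
  X0 ⇒ X1 ⇒ d b
  X0 ⇒ X2 ⇒ d b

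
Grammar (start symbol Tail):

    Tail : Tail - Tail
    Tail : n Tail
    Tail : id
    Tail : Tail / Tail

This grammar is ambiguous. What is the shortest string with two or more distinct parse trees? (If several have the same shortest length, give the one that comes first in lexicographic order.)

length 1: no string has ≥2 trees
length 2: no string has ≥2 trees
length 3: no string has ≥2 trees
length 4: n id - id has 2 parse trees

Two derivations of n id - id:
  Tail ⇒ Tail - Tail ⇒ n Tail - Tail ⇒ n id - Tail ⇒ n id - id
  Tail ⇒ n Tail ⇒ n Tail - Tail ⇒ n id - Tail ⇒ n id - id

n id - id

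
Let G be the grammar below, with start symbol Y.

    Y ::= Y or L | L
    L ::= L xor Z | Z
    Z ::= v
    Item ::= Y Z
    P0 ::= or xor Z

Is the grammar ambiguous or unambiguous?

Unambiguous

Only Y, L, Z are reachable from Y; ignoring the rest: Y → Y or L | L  ;  L → L xor Z | Z  — a left-associative chain with Z at the bottom. Each string factors uniquely by precedence.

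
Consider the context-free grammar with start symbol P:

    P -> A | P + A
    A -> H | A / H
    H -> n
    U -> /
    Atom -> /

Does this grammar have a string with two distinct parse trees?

Unambiguous

Only P, A, H are reachable from P; ignoring the rest: P → P + A | A  ;  A → A / H | H  — a left-associative chain with H at the bottom. Each string factors uniquely by precedence.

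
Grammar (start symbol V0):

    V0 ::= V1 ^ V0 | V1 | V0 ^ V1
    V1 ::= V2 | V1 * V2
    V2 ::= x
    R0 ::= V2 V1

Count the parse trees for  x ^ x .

Parse trees for x ^ x:
  [V0 [V1 [V2 x]] ^ [V0 [V1 [V2 x]]]]
  [V0 [V0 [V1 [V2 x]]] ^ [V1 [V2 x]]]

2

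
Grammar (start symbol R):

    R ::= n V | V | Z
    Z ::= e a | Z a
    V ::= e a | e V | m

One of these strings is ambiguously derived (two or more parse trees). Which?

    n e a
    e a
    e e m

n e a: 1 tree
e a: 2 trees
e e m: 1 tree

e a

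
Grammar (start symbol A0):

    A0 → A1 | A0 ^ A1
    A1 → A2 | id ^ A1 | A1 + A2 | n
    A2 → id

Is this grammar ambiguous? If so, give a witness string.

Ambiguous

Witness: id ^ id

Derivation 1: A0 ⇒ A1 ⇒ id ^ A1 ⇒ id ^ A2 ⇒ id ^ id
Derivation 2: A0 ⇒ A0 ^ A1 ⇒ A1 ^ A1 ⇒ A2 ^ A1 ⇒ id ^ A1 ⇒ id ^ A2 ⇒ id ^ id

Two distinct leftmost derivations for the same string.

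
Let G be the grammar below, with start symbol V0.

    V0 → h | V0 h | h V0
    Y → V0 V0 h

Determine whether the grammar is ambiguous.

Witness: h h

Derivation 1: V0 ⇒ V0 h ⇒ h h
Derivation 2: V0 ⇒ h V0 ⇒ h h

Two distinct leftmost derivations for the same string.

Ambiguous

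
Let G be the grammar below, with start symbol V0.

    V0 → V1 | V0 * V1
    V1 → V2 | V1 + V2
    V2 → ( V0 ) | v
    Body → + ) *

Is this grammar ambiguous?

Only V0, V1, V2 are reachable from V0; ignoring the rest: V0 → V0 * V1 | V1  ;  V1 → V1 + V2 | V2  — a left-associative chain with V2 at the bottom. Each string factors uniquely by precedence.

Unambiguous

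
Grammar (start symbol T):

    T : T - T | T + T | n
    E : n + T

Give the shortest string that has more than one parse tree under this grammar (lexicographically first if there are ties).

n + n + n

length 1: no string has ≥2 trees
length 3: no string has ≥2 trees
length 5: n + n + n has 2 parse trees

Two derivations of n + n + n:
  T ⇒ T + T ⇒ T + T + T ⇒ n + T + T ⇒ n + n + T ⇒ n + n + n
  T ⇒ T + T ⇒ n + T ⇒ n + T + T ⇒ n + n + T ⇒ n + n + n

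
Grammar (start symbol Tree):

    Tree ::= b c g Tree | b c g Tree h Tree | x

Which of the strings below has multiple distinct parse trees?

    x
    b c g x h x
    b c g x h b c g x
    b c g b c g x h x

x: 1 tree
b c g x h x: 1 tree
b c g x h b c g x: 1 tree
b c g b c g x h x: 2 trees

b c g b c g x h x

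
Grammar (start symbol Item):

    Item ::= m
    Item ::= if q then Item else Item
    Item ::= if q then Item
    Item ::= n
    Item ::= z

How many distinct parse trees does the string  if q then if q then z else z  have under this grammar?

2

Parse trees for if q then if q then z else z:
  [Item if q then [Item if q then [Item z]] else [Item z]]
  [Item if q then [Item if q then [Item z] else [Item z]]]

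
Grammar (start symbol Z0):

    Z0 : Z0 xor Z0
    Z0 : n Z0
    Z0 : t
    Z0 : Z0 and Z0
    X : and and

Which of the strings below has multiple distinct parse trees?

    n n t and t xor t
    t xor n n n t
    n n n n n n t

n n t and t xor t

n n t and t xor t: 9 trees
t xor n n n t: 1 tree
n n n n n n t: 1 tree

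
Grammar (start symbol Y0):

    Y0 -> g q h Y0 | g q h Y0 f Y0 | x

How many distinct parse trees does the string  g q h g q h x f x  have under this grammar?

2

Parse trees for g q h g q h x f x:
  [Y0 g q h [Y0 g q h [Y0 x] f [Y0 x]]]
  [Y0 g q h [Y0 g q h [Y0 x]] f [Y0 x]]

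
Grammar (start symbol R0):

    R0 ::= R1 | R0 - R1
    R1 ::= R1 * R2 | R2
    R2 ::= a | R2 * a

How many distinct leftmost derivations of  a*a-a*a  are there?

Parse trees for a*a-a*a:
  [R0 [R0 [R1 [R1 [R2 a]] * [R2 a]]] - [R1 [R1 [R2 a]] * [R2 a]]]
  [R0 [R0 [R1 [R1 [R2 a]] * [R2 a]]] - [R1 [R2 [R2 a] * a]]]
  [R0 [R0 [R1 [R2 [R2 a] * a]]] - [R1 [R1 [R2 a]] * [R2 a]]]
  [R0 [R0 [R1 [R2 [R2 a] * a]]] - [R1 [R2 [R2 a] * a]]]

4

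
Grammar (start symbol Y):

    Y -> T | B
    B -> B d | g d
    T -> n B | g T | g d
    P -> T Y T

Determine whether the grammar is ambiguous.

Witness: g d

Derivation 1: Y ⇒ T ⇒ g d
Derivation 2: Y ⇒ B ⇒ g d

Two distinct leftmost derivations for the same string.

Ambiguous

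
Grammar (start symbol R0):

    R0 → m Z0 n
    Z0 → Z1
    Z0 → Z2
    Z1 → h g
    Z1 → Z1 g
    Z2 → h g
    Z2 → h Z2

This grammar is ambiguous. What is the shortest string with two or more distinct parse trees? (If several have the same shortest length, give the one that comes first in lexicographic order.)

length 4: m h g n has 2 parse trees

Two derivations of m h g n:
  R0 ⇒ m Z0 n ⇒ m Z1 n ⇒ m h g n
  R0 ⇒ m Z0 n ⇒ m Z2 n ⇒ m h g n

m h g n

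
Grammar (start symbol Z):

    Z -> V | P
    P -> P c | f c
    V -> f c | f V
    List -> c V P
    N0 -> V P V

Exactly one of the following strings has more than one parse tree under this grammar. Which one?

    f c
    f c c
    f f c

f c

f c: 2 trees
f c c: 1 tree
f f c: 1 tree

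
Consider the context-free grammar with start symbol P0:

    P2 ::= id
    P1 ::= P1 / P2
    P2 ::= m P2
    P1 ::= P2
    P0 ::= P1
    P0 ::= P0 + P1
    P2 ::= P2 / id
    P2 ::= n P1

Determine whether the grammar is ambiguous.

Ambiguous

Witness: id / id

Derivation 1: P0 ⇒ P1 ⇒ P1 / P2 ⇒ P2 / P2 ⇒ id / P2 ⇒ id / id
Derivation 2: P0 ⇒ P1 ⇒ P2 ⇒ P2 / id ⇒ id / id

Two distinct leftmost derivations for the same string.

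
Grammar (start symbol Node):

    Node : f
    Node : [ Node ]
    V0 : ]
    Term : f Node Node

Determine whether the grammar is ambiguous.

Only Node is reachable from Node; ignoring the rest: Each string is a nest of matched brackets around a single atom. An opening bracket forces the recursive rule; an atom forces the base rule.

Unambiguous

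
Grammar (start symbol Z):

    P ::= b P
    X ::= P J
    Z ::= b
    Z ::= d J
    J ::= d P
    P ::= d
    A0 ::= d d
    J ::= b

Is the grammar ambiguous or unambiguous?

Only Z, J, P are reachable from Z; ignoring the rest: Restricted to the reachable nonterminals, every rule has the form A → t or A → t B, and no two rules for the same A share a first terminal. The grammar encodes a DFA — one run per string.

Unambiguous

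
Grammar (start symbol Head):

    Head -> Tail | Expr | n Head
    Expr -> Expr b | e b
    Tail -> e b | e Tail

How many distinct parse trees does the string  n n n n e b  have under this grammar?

Parse trees for n n n n e b:
  [Head n [Head n [Head n [Head n [Head [Tail e b]]]]]]
  [Head n [Head n [Head n [Head n [Head [Expr e b]]]]]]

2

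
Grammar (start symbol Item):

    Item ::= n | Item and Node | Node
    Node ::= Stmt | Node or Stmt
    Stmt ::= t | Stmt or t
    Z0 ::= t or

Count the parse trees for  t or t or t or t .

Parse trees for t or t or t or t:
  [Item [Node [Stmt [Stmt [Stmt [Stmt t] or t] or t] or t]]]
  [Item [Node [Node [Stmt t]] or [Stmt [Stmt [Stmt t] or t] or t]]]
  [Item [Node [Node [Stmt [Stmt t] or t]] or [Stmt [Stmt t] or t]]]
  [Item [Node [Node [Node [Stmt t]] or [Stmt t]] or [Stmt [Stmt t] or t]]]
  [Item [Node [Node [Stmt [Stmt [Stmt t] or t] or t]] or [Stmt t]]]
  [Item [Node [Node [Node [Stmt t]] or [Stmt [Stmt t] or t]] or [Stmt t]]]
  [Item [Node [Node [Node [Stmt [Stmt t] or t]] or [Stmt t]] or [Stmt t]]]
  [Item [Node [Node [Node [Node [Stmt t]] or [Stmt t]] or [Stmt t]] or [Stmt t]]]

8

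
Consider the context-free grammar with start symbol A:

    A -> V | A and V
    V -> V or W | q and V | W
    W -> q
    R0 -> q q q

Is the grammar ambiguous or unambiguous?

Ambiguous

Witness: q and q

Derivation 1: A ⇒ V ⇒ q and V ⇒ q and W ⇒ q and q
Derivation 2: A ⇒ A and V ⇒ V and V ⇒ W and V ⇒ q and V ⇒ q and W ⇒ q and q

Two distinct leftmost derivations for the same string.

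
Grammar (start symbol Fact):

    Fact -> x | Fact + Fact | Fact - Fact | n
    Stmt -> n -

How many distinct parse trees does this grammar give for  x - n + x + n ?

Parse trees for x - n + x + n:
  [Fact [Fact [Fact x] - [Fact n]] + [Fact [Fact x] + [Fact n]]]
  [Fact [Fact [Fact [Fact x] - [Fact n]] + [Fact x]] + [Fact n]]
  [Fact [Fact [Fact x] - [Fact [Fact n] + [Fact x]]] + [Fact n]]
  [Fact [Fact x] - [Fact [Fact n] + [Fact [Fact x] + [Fact n]]]]
  [Fact [Fact x] - [Fact [Fact [Fact n] + [Fact x]] + [Fact n]]]

5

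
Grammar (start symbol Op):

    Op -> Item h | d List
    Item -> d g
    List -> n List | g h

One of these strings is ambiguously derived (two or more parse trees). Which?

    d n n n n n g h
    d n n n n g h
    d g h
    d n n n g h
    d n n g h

d g h

d n n n n n g h: 1 tree
d n n n n g h: 1 tree
d g h: 2 trees
d n n n g h: 1 tree
d n n g h: 1 tree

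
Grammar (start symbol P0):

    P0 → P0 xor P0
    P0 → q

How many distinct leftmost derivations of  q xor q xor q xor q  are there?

5

Parse trees for q xor q xor q xor q:
  [P0 [P0 q] xor [P0 [P0 q] xor [P0 [P0 q] xor [P0 q]]]]
  [P0 [P0 q] xor [P0 [P0 [P0 q] xor [P0 q]] xor [P0 q]]]
  [P0 [P0 [P0 q] xor [P0 q]] xor [P0 [P0 q] xor [P0 q]]]
  [P0 [P0 [P0 q] xor [P0 [P0 q] xor [P0 q]]] xor [P0 q]]
  [P0 [P0 [P0 [P0 q] xor [P0 q]] xor [P0 q]] xor [P0 q]]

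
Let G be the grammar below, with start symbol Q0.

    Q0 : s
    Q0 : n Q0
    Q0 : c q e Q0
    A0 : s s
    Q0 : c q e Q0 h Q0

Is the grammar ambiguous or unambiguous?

Witness: c q e c q e s h s

Derivation 1: Q0 ⇒ c q e Q0 ⇒ c q e c q e Q0 h Q0 ⇒ c q e c q e s h Q0 ⇒ c q e c q e s h s
Derivation 2: Q0 ⇒ c q e Q0 h Q0 ⇒ c q e c q e Q0 h Q0 ⇒ c q e c q e s h Q0 ⇒ c q e c q e s h s

Two distinct leftmost derivations for the same string.

Ambiguous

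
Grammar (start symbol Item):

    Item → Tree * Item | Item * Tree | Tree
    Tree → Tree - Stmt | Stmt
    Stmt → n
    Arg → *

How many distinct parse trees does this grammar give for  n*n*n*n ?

Parse trees for n*n*n*n:
  [Item [Tree [Stmt n]] * [Item [Tree [Stmt n]] * [Item [Tree [Stmt n]] * [Item [Tree [Stmt n]]]]]]
  [Item [Tree [Stmt n]] * [Item [Tree [Stmt n]] * [Item [Item [Tree [Stmt n]]] * [Tree [Stmt n]]]]]
  [Item [Tree [Stmt n]] * [Item [Item [Tree [Stmt n]] * [Item [Tree [Stmt n]]]] * [Tree [Stmt n]]]]
  [Item [Tree [Stmt n]] * [Item [Item [Item [Tree [Stmt n]]] * [Tree [Stmt n]]] * [Tree [Stmt n]]]]
  [Item [Item [Tree [Stmt n]] * [Item [Tree [Stmt n]] * [Item [Tree [Stmt n]]]]] * [Tree [Stmt n]]]
  [Item [Item [Tree [Stmt n]] * [Item [Item [Tree [Stmt n]]] * [Tree [Stmt n]]]] * [Tree [Stmt n]]]
  [Item [Item [Item [Tree [Stmt n]] * [Item [Tree [Stmt n]]]] * [Tree [Stmt n]]] * [Tree [Stmt n]]]
  [Item [Item [Item [Item [Tree [Stmt n]]] * [Tree [Stmt n]]] * [Tree [Stmt n]]] * [Tree [Stmt n]]]

8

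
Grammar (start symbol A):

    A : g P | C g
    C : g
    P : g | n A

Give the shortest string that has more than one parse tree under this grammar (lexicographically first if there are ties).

length 2: g g has 2 parse trees

Two derivations of g g:
  A ⇒ g P ⇒ g g
  A ⇒ C g ⇒ g g

g g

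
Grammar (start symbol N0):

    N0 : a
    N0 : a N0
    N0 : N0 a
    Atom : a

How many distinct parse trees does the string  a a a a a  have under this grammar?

16

Parse trees for a a a a a (showing first 6 of 16):
  [N0 a [N0 a [N0 a [N0 a [N0 a]]]]]
  [N0 a [N0 a [N0 a [N0 [N0 a] a]]]]
  [N0 a [N0 a [N0 [N0 a [N0 a]] a]]]
  [N0 a [N0 a [N0 [N0 [N0 a] a] a]]]
  [N0 a [N0 [N0 a [N0 a [N0 a]]] a]]
  [N0 a [N0 [N0 a [N0 [N0 a] a]] a]]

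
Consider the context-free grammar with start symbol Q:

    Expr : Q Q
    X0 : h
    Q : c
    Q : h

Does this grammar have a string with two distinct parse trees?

Unambiguous

Only Q is reachable from Q; ignoring the rest: Restricted to the reachable nonterminals, every rule has the form A → t or A → t B, and no two rules for the same A share a first terminal. The grammar encodes a DFA — one run per string.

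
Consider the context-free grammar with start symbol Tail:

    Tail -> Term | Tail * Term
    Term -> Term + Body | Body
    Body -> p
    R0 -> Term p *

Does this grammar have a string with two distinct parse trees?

Unambiguous

(R0 is unreachable from Tail, so its rules don't affect L(Tail).) The grammar is stratified — Tail handles '*' (left-recursive), Term handles '+', Body atoms. Each operator has a fixed associativity and precedence level, so every string has one parse.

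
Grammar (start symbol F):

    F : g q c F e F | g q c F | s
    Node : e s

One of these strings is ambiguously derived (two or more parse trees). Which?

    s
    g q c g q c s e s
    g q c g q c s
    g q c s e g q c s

g q c g q c s e s

s: 1 tree
g q c g q c s e s: 2 trees
g q c g q c s: 1 tree
g q c s e g q c s: 1 tree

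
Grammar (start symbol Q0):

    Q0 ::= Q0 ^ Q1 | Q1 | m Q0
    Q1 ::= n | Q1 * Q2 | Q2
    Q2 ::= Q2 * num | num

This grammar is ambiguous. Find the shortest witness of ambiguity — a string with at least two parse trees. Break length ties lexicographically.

length 1: no string has ≥2 trees
length 2: no string has ≥2 trees
length 3: num * num has 2 parse trees

Two derivations of num * num:
  Q0 ⇒ Q1 ⇒ Q1 * Q2 ⇒ Q2 * Q2 ⇒ num * Q2 ⇒ num * num
  Q0 ⇒ Q1 ⇒ Q2 ⇒ Q2 * num ⇒ num * num

num * num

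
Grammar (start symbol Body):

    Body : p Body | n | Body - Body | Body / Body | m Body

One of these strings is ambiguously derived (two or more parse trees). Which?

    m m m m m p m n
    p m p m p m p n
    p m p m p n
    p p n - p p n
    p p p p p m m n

m m m m m p m n: 1 tree
p m p m p m p n: 1 tree
p m p m p n: 1 tree
p p n - p p n: 3 trees
p p p p p m m n: 1 tree

p p n - p p n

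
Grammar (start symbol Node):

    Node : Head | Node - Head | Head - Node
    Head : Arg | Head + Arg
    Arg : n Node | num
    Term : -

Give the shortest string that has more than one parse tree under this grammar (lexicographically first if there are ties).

num - num

length 1: no string has ≥2 trees
length 2: no string has ≥2 trees
length 3: num - num has 2 parse trees

Two derivations of num - num:
  Node ⇒ Node - Head ⇒ Head - Head ⇒ Arg - Head ⇒ num - Head ⇒ num - Arg ⇒ num - num
  Node ⇒ Head - Node ⇒ Arg - Node ⇒ num - Node ⇒ num - Head ⇒ num - Arg ⇒ num - num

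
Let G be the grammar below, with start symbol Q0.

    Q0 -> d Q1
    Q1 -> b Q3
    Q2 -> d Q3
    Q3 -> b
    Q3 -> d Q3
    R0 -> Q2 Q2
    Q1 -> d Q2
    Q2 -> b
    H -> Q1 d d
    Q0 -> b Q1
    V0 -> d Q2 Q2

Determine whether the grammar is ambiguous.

(R0, H, V0 are unreachable from Q0, so their rules don't affect L(Q0).) Each reachable nonterminal has at most one production per leading terminal, and all productions are right-linear; the derivation is determined token-by-token.

Unambiguous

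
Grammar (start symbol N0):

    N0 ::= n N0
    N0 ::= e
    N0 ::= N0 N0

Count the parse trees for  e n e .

1

Parse trees for e n e:
  [N0 [N0 e] [N0 n [N0 e]]]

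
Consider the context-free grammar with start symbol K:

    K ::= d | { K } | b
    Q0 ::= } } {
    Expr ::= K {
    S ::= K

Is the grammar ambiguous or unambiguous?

Only K is reachable from K; ignoring the rest: L(K) is { openⁿ atom closeⁿ : n ≥ 0 }. The bracket depth fixes n, and the derivation is forced at every step.

Unambiguous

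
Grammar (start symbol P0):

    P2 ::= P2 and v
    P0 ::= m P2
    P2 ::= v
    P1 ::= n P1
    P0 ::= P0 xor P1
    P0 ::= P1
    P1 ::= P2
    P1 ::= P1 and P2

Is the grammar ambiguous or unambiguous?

Witness: v and v

Derivation 1: P0 ⇒ P1 ⇒ P2 ⇒ P2 and v ⇒ v and v
Derivation 2: P0 ⇒ P1 ⇒ P1 and P2 ⇒ P2 and P2 ⇒ v and P2 ⇒ v and v

Two distinct leftmost derivations for the same string.

Ambiguous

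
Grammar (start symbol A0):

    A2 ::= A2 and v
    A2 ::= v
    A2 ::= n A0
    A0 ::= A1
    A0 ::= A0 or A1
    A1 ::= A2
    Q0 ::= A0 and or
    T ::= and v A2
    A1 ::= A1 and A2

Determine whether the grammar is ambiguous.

Witness: v and v

Derivation 1: A0 ⇒ A1 ⇒ A2 ⇒ A2 and v ⇒ v and v
Derivation 2: A0 ⇒ A1 ⇒ A1 and A2 ⇒ A2 and A2 ⇒ v and A2 ⇒ v and v

Two distinct leftmost derivations for the same string.

Ambiguous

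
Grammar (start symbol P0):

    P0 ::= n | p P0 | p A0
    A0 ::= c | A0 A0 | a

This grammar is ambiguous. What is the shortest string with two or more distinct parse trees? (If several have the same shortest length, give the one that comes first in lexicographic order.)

length 1: no string has ≥2 trees
length 2: no string has ≥2 trees
length 3: no string has ≥2 trees
length 4: p a a a has 2 parse trees

Two derivations of p a a a:
  P0 ⇒ p A0 ⇒ p A0 A0 ⇒ p A0 A0 A0 ⇒ p a A0 A0 ⇒ p a a A0 ⇒ p a a a
  P0 ⇒ p A0 ⇒ p A0 A0 ⇒ p a A0 ⇒ p a A0 A0 ⇒ p a a A0 ⇒ p a a a

p a a a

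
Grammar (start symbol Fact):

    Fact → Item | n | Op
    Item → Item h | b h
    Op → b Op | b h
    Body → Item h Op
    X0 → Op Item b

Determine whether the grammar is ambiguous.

Ambiguous

Witness: b h

Derivation 1: Fact ⇒ Item ⇒ b h
Derivation 2: Fact ⇒ Op ⇒ b h

Two distinct leftmost derivations for the same string.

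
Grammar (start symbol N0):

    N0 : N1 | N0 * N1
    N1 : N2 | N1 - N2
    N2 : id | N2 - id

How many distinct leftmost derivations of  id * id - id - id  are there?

Parse trees for id * id - id - id:
  [N0 [N0 [N1 [N2 id]]] * [N1 [N2 [N2 [N2 id] - id] - id]]]
  [N0 [N0 [N1 [N2 id]]] * [N1 [N1 [N2 id]] - [N2 [N2 id] - id]]]
  [N0 [N0 [N1 [N2 id]]] * [N1 [N1 [N2 [N2 id] - id]] - [N2 id]]]
  [N0 [N0 [N1 [N2 id]]] * [N1 [N1 [N1 [N2 id]] - [N2 id]] - [N2 id]]]

4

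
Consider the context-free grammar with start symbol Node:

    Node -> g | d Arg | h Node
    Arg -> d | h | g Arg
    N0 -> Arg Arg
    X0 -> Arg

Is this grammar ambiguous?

Unambiguous

Only Node, Arg are reachable from Node; ignoring the rest: Each reachable nonterminal has at most one production per leading terminal, and all productions are right-linear; the derivation is determined token-by-token.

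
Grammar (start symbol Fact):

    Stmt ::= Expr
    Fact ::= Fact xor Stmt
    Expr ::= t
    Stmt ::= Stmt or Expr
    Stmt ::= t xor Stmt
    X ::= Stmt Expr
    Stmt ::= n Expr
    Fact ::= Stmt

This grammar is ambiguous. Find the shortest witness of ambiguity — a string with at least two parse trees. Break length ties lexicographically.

t xor t

length 1: no string has ≥2 trees
length 2: no string has ≥2 trees
length 3: t xor t has 2 parse trees

Two derivations of t xor t:
  Fact ⇒ Fact xor Stmt ⇒ Stmt xor Stmt ⇒ Expr xor Stmt ⇒ t xor Stmt ⇒ t xor Expr ⇒ t xor t
  Fact ⇒ Stmt ⇒ t xor Stmt ⇒ t xor Expr ⇒ t xor t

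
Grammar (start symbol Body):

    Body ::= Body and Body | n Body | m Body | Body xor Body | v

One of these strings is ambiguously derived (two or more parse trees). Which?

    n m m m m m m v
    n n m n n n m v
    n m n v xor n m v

n m n v xor n m v

n m m m m m m v: 1 tree
n n m n n n m v: 1 tree
n m n v xor n m v: 4 trees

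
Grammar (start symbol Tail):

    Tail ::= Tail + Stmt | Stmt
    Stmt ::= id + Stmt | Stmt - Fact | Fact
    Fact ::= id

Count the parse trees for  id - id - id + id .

Parse trees for id - id - id + id:
  [Tail [Tail [Stmt [Stmt [Stmt [Fact id]] - [Fact id]] - [Fact id]]] + [Stmt [Fact id]]]

1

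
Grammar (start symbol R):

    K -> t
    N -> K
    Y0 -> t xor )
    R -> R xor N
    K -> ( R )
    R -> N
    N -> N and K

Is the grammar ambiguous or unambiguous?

Unambiguous

(Y0 is unreachable from R, so its rules don't affect L(R).) This is a standard precedence ladder (R over N over K), with each level left-recursive on its own operator ('xor' at R, 'and' at N). That structure is LR(1), hence unambiguous.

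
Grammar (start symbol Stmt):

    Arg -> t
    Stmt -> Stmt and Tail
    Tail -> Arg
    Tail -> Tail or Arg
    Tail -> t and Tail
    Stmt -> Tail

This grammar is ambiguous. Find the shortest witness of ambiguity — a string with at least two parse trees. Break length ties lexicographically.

length 1: no string has ≥2 trees
length 3: t and t has 2 parse trees

Two derivations of t and t:
  Stmt ⇒ Stmt and Tail ⇒ Tail and Tail ⇒ Arg and Tail ⇒ t and Tail ⇒ t and Arg ⇒ t and t
  Stmt ⇒ Tail ⇒ t and Tail ⇒ t and Arg ⇒ t and t

t and t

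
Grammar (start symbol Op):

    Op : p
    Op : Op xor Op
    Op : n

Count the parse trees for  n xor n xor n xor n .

Parse trees for n xor n xor n xor n:
  [Op [Op n] xor [Op [Op n] xor [Op [Op n] xor [Op n]]]]
  [Op [Op n] xor [Op [Op [Op n] xor [Op n]] xor [Op n]]]
  [Op [Op [Op n] xor [Op n]] xor [Op [Op n] xor [Op n]]]
  [Op [Op [Op n] xor [Op [Op n] xor [Op n]]] xor [Op n]]
  [Op [Op [Op [Op n] xor [Op n]] xor [Op n]] xor [Op n]]

5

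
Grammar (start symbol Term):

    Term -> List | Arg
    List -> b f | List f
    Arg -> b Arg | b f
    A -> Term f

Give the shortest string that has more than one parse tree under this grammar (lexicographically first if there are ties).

length 2: b f has 2 parse trees

Two derivations of b f:
  Term ⇒ List ⇒ b f
  Term ⇒ Arg ⇒ b f

b f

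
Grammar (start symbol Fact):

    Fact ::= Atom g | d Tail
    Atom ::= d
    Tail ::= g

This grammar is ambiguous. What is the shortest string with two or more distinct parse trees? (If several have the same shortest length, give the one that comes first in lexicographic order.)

length 2: d g has 2 parse trees

Two derivations of d g:
  Fact ⇒ Atom g ⇒ d g
  Fact ⇒ d Tail ⇒ d g

d g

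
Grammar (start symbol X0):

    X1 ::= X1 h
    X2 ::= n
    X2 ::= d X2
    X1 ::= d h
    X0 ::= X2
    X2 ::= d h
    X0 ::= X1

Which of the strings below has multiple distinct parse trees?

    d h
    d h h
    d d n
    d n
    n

d h

d h: 2 trees
d h h: 1 tree
d d n: 1 tree
d n: 1 tree
n: 1 tree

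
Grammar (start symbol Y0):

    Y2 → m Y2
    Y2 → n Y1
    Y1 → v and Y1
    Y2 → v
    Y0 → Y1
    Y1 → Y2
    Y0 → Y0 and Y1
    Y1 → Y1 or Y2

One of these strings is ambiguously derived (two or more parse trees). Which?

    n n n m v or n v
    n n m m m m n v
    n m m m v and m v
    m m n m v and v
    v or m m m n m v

n n n m v or n v: 4 trees
n n m m m m n v: 1 tree
n m m m v and m v: 1 tree
m m n m v and v: 1 tree
v or m m m n m v: 1 tree

n n n m v or n v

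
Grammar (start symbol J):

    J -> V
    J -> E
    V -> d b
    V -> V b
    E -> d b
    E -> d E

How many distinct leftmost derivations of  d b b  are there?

1

Parse trees for d b b:
  [J [V [V d b] b]]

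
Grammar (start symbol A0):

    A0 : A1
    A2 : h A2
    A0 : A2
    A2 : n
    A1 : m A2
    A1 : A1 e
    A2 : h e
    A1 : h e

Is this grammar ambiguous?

Ambiguous

Witness: h e

Derivation 1: A0 ⇒ A1 ⇒ h e
Derivation 2: A0 ⇒ A2 ⇒ h e

Two distinct leftmost derivations for the same string.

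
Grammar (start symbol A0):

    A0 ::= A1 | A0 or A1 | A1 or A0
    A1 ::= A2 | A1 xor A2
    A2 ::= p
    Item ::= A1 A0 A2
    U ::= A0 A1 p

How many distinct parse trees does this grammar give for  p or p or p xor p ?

4

Parse trees for p or p or p xor p:
  [A0 [A0 [A0 [A1 [A2 p]]] or [A1 [A2 p]]] or [A1 [A1 [A2 p]] xor [A2 p]]]
  [A0 [A0 [A1 [A2 p]] or [A0 [A1 [A2 p]]]] or [A1 [A1 [A2 p]] xor [A2 p]]]
  [A0 [A1 [A2 p]] or [A0 [A0 [A1 [A2 p]]] or [A1 [A1 [A2 p]] xor [A2 p]]]]
  [A0 [A1 [A2 p]] or [A0 [A1 [A2 p]] or [A0 [A1 [A1 [A2 p]] xor [A2 p]]]]]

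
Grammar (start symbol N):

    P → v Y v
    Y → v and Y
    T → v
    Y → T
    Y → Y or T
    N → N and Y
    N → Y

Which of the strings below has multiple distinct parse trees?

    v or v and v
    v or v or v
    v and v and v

v and v and v

v or v and v: 1 tree
v or v or v: 1 tree
v and v and v: 4 trees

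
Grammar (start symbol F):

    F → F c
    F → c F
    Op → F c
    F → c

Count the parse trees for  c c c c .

Parse trees for c c c c:
  [F [F [F [F c] c] c] c]
  [F [F [F c [F c]] c] c]
  [F [F c [F [F c] c]] c]
  [F [F c [F c [F c]]] c]
  [F c [F [F [F c] c] c]]
  [F c [F [F c [F c]] c]]
  [F c [F c [F [F c] c]]]
  [F c [F c [F c [F c]]]]

8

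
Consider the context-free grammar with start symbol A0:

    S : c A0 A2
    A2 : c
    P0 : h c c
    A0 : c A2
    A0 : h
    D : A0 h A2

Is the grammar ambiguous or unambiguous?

Unambiguous

Only A0, A2 are reachable from A0; ignoring the rest: The reachable rules are right-linear with at most one rule per (nonterminal, next-terminal) pair. Each input token forces the next rule, so parsing is deterministic.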